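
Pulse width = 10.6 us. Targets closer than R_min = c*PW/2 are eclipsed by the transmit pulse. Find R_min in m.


R_min = 3e8 * 10.6e-6 / 2 = 1590.0 m

1590.0 m


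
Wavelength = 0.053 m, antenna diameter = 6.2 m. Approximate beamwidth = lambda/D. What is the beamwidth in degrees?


BW_rad = 0.053 / 6.2 = 0.008548
BW_deg = 0.49 degrees

0.49 degrees


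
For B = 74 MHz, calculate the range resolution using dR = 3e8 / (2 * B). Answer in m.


dR = 3e8 / (2 * 74000000.0) = 2.03 m

2.03 m


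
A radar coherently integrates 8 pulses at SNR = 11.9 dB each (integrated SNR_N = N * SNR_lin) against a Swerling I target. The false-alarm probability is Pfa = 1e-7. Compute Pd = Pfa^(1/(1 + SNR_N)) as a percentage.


SNR_lin = 10^(11.9/10) = 15.48817
SNR_N = 8 * 15.48817 = 123.90536
1/(1 + SNR_N) = 1/124.90536 = 0.0080061
Pd = (1e-7)^0.0080061 = 0.87894
Pd = 87.9%

87.9%


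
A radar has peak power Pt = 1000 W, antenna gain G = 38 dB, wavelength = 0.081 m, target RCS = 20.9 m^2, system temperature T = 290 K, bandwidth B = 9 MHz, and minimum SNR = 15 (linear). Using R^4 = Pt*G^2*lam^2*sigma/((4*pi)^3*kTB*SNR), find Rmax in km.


G_lin = 10^(38/10) = 6309.573445
R^4 = 1000 * 6309.573445^2 * 0.081^2 * 20.9 / ((4*pi)^3 * 1.38e-23 * 290 * 9000000.0 * 15)
R^4 = 5.09185e18 m^4
R_max = (5.09185e18)^(1/4) = 47502.8 m = 47.5 km

47.5 km


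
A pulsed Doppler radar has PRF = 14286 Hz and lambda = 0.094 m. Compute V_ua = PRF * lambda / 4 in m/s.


V_ua = 14286 * 0.094 / 4 = 335.7 m/s

335.7 m/s


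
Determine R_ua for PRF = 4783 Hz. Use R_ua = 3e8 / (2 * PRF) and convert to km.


R_ua = 3e8 / (2 * 4783) = 31361.1 m = 31.4 km

31.4 km


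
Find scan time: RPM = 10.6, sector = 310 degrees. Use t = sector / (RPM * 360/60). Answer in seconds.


t = 310 / (10.6 * 360) * 60 = 4.87 s

4.87 s


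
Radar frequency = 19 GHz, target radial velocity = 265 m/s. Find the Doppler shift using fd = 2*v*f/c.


fd = 2 * 265 * 19000000000.0 / 3e8 = 33566.7 Hz

33566.7 Hz


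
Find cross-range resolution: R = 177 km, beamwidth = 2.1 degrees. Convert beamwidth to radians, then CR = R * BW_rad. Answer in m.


BW_rad = 0.036651914
CR = 177000 * 0.036651914 = 6487.4 m

6487.4 m


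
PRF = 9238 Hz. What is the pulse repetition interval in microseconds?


PRI = 1/9238 = 0.0001082485 s = 108.2 us

108.2 us


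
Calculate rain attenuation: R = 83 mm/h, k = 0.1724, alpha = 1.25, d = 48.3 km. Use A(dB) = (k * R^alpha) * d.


gamma = 0.1724 * 83^1.25 = 43.190166 dB/km
A = 43.190166 * 48.3 = 2086.09 dB

2086.09 dB


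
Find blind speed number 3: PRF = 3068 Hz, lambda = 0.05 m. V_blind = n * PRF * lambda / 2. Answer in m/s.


V_blind = 3 * 3068 * 0.05 / 2 = 230.1 m/s

230.1 m/s


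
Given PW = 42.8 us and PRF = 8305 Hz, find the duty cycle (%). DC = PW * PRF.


DC = 42.8e-6 * 8305 * 100 = 35.55%

35.55%


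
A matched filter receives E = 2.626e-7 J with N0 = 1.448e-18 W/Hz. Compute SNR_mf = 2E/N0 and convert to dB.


SNR_lin = 2 * 2.626e-7 / 1.448e-18 = 3.627e11
SNR_dB = 10*log10(3.627e11) = 115.6 dB

115.6 dB


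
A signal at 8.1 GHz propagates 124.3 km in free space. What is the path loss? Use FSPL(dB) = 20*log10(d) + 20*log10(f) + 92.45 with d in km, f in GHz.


20*log10(124.3) = 41.89
20*log10(8.1) = 18.17
FSPL = 152.5 dB

152.5 dB


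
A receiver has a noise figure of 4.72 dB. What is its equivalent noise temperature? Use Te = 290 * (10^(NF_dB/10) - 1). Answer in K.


NF_lin = 10^(4.72/10) = 2.964831
Te = 290 * (2.964831 - 1) = 569.8 K

569.8 K


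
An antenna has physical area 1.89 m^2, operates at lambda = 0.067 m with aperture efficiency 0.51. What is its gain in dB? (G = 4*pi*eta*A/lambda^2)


G_linear = 4*pi*0.51*1.89/0.067^2 = 2698.31
G_dB = 10*log10(2698.31) = 34.3 dB

34.3 dB


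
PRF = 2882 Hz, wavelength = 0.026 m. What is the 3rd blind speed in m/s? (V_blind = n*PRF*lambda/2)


V_blind = 3 * 2882 * 0.026 / 2 = 112.4 m/s

112.4 m/s


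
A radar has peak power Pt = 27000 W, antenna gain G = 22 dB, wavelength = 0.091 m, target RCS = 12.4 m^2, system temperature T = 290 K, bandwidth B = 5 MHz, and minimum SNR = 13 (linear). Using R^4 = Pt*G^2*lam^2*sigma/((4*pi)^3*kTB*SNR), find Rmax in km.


G_lin = 10^(22/10) = 158.489319
R^4 = 27000 * 158.489319^2 * 0.091^2 * 12.4 / ((4*pi)^3 * 1.38e-23 * 290 * 5000000.0 * 13)
R^4 = 1.34911e17 m^4
R_max = (1.34911e17)^(1/4) = 19165.1 m = 19.2 km

19.2 km


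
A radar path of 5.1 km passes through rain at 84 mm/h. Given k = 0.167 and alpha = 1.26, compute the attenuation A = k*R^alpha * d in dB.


gamma = 0.167 * 84^1.26 = 44.392374 dB/km
A = 44.392374 * 5.1 = 226.4 dB

226.4 dB


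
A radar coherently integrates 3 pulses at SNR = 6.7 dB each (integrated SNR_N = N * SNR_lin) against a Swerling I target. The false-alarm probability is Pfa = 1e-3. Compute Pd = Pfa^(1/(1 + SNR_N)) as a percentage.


SNR_lin = 10^(6.7/10) = 4.67735
SNR_N = 3 * 4.67735 = 14.03205
1/(1 + SNR_N) = 1/15.03205 = 0.0665245
Pd = (1e-3)^0.0665245 = 0.63158
Pd = 63.2%

63.2%


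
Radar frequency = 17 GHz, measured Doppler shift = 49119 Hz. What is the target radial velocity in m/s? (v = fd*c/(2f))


v = 49119 * 3e8 / (2 * 17000000000.0) = 433.4 m/s

433.4 m/s


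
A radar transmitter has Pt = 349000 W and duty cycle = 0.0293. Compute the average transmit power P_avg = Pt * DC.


P_avg = 349000 * 0.0293 = 10225.7 W

10225.7 W


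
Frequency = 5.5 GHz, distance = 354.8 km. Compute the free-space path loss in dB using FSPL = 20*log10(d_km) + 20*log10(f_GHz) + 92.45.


20*log10(354.8) = 51.0
20*log10(5.5) = 14.81
FSPL = 158.3 dB

158.3 dB


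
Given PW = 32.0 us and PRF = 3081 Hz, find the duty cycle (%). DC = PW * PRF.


DC = 32.0e-6 * 3081 * 100 = 9.86%

9.86%


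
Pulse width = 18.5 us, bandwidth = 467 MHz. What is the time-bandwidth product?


TBP = 18.5 * 467 = 8639.5

8639.5


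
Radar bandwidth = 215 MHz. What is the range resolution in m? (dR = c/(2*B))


dR = 3e8 / (2 * 215000000.0) = 0.7 m

0.7 m


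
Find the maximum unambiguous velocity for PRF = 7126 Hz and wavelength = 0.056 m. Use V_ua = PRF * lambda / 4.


V_ua = 7126 * 0.056 / 4 = 99.8 m/s

99.8 m/s


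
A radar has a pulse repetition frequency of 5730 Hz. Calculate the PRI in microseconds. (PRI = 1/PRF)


PRI = 1/5730 = 0.0001745201 s = 174.5 us

174.5 us


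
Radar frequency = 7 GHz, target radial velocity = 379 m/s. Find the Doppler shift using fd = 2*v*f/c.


fd = 2 * 379 * 7000000000.0 / 3e8 = 17686.7 Hz

17686.7 Hz


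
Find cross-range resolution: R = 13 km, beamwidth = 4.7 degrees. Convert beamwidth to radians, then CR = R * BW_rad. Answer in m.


BW_rad = 0.082030475
CR = 13000 * 0.082030475 = 1066.4 m

1066.4 m


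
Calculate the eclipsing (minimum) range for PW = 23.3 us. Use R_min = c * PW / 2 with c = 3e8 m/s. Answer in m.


R_min = 3e8 * 23.3e-6 / 2 = 3495.0 m

3495.0 m


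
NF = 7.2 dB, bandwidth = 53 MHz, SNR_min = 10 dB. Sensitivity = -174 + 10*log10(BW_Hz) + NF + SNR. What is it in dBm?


10*log10(53000000.0) = 77.24
S = -174 + 77.24 + 7.2 + 10 = -79.6 dBm

-79.6 dBm


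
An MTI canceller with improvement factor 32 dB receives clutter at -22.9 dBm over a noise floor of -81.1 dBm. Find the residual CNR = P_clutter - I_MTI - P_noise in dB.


CNR = -22.9 - 32 - (-81.1) = 26.2 dB

26.2 dB


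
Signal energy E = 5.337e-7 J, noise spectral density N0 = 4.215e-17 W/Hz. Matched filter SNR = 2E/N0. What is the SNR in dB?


SNR_lin = 2 * 5.337e-7 / 4.215e-17 = 2.532e10
SNR_dB = 10*log10(2.532e10) = 104.0 dB

104.0 dB


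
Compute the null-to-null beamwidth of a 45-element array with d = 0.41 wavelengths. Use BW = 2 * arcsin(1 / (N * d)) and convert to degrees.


1/(N*d) = 1/(45*0.41) = 0.054201
BW = 2*arcsin(0.054201) = 6.2 degrees

6.2 degrees


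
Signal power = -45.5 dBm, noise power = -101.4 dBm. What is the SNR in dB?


SNR = -45.5 - (-101.4) = 55.9 dB

55.9 dB


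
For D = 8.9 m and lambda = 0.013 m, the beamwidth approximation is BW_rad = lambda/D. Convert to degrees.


BW_rad = 0.013 / 8.9 = 0.001461
BW_deg = 0.08 degrees

0.08 degrees


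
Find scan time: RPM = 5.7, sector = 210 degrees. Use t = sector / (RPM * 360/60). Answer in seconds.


t = 210 / (5.7 * 360) * 60 = 6.14 s

6.14 s


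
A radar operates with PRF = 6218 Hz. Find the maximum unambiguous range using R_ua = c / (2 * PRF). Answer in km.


R_ua = 3e8 / (2 * 6218) = 24123.5 m = 24.1 km

24.1 km


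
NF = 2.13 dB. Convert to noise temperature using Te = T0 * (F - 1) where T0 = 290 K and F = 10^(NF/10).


NF_lin = 10^(2.13/10) = 1.633052
Te = 290 * (1.633052 - 1) = 183.6 K

183.6 K


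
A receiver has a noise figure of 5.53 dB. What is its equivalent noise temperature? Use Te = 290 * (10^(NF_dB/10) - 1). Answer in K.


NF_lin = 10^(5.53/10) = 3.572728
Te = 290 * (3.572728 - 1) = 746.1 K

746.1 K


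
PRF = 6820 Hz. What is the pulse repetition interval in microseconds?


PRI = 1/6820 = 0.0001466276 s = 146.6 us

146.6 us


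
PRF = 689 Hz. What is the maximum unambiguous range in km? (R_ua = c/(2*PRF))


R_ua = 3e8 / (2 * 689) = 217706.8 m = 217.7 km

217.7 km


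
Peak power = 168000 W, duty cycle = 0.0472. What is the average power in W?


P_avg = 168000 * 0.0472 = 7929.6 W

7929.6 W


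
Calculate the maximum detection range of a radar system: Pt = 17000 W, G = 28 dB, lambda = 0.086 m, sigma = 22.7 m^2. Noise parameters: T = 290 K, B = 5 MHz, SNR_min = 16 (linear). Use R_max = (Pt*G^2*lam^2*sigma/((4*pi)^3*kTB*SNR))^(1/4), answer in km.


G_lin = 10^(28/10) = 630.957344
R^4 = 17000 * 630.957344^2 * 0.086^2 * 22.7 / ((4*pi)^3 * 1.38e-23 * 290 * 5000000.0 * 16)
R^4 = 1.78844e18 m^4
R_max = (1.78844e18)^(1/4) = 36569.5 m = 36.6 km

36.6 km


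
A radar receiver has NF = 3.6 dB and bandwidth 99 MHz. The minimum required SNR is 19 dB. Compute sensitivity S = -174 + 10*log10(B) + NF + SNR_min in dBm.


10*log10(99000000.0) = 79.96
S = -174 + 79.96 + 3.6 + 19 = -71.4 dBm

-71.4 dBm


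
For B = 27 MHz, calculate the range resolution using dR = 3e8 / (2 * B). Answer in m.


dR = 3e8 / (2 * 27000000.0) = 5.56 m

5.56 m


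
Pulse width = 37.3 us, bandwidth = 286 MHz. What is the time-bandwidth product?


TBP = 37.3 * 286 = 10667.8

10667.8


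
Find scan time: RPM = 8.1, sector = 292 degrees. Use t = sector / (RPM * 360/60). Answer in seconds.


t = 292 / (8.1 * 360) * 60 = 6.01 s

6.01 s


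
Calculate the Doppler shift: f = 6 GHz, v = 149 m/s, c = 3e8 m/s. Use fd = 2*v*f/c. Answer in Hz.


fd = 2 * 149 * 6000000000.0 / 3e8 = 5960.0 Hz

5960.0 Hz


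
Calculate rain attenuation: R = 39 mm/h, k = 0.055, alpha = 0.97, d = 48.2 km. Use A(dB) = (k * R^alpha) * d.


gamma = 0.055 * 39^0.97 = 1.921743 dB/km
A = 1.921743 * 48.2 = 92.63 dB

92.63 dB


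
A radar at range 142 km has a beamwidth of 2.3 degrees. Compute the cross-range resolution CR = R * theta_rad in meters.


BW_rad = 0.040142573
CR = 142000 * 0.040142573 = 5700.2 m

5700.2 m


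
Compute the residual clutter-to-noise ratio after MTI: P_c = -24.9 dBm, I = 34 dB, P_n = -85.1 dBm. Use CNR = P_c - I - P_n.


CNR = -24.9 - 34 - (-85.1) = 26.2 dB

26.2 dB


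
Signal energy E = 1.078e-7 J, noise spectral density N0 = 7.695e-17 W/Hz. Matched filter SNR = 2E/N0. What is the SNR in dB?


SNR_lin = 2 * 1.078e-7 / 7.695e-17 = 2.802e9
SNR_dB = 10*log10(2.802e9) = 94.5 dB

94.5 dB


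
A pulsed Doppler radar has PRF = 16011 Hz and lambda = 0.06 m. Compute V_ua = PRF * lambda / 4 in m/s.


V_ua = 16011 * 0.06 / 4 = 240.2 m/s

240.2 m/s


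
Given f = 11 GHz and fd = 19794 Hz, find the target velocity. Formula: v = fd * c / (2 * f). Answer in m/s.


v = 19794 * 3e8 / (2 * 11000000000.0) = 269.9 m/s

269.9 m/s


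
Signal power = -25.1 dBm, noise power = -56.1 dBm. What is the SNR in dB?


SNR = -25.1 - (-56.1) = 31.0 dB

31.0 dB


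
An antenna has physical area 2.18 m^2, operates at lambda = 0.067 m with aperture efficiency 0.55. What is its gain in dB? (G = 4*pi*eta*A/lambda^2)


G_linear = 4*pi*0.55*2.18/0.067^2 = 3356.44
G_dB = 10*log10(3356.44) = 35.3 dB

35.3 dB


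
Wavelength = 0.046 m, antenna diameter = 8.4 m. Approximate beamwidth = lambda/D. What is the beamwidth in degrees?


BW_rad = 0.046 / 8.4 = 0.005476
BW_deg = 0.31 degrees

0.31 degrees


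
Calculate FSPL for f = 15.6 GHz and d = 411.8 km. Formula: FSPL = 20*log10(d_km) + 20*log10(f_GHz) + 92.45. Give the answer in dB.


20*log10(411.8) = 52.29
20*log10(15.6) = 23.86
FSPL = 168.6 dB

168.6 dB


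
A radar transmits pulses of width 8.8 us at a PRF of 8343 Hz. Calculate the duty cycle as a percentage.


DC = 8.8e-6 * 8343 * 100 = 7.34%

7.34%


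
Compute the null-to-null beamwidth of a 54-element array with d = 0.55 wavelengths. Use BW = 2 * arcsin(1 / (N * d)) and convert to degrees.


1/(N*d) = 1/(54*0.55) = 0.03367
BW = 2*arcsin(0.03367) = 3.9 degrees

3.9 degrees


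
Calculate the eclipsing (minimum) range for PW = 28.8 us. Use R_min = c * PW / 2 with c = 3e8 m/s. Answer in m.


R_min = 3e8 * 28.8e-6 / 2 = 4320.0 m

4320.0 m


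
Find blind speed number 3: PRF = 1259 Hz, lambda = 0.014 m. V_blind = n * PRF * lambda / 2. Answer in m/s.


V_blind = 3 * 1259 * 0.014 / 2 = 26.4 m/s

26.4 m/s


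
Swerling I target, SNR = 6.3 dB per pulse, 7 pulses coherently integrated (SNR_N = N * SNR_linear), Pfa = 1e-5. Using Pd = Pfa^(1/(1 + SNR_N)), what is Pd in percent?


SNR_lin = 10^(6.3/10) = 4.2658
SNR_N = 7 * 4.2658 = 29.8606
1/(1 + SNR_N) = 1/30.8606 = 0.0324038
Pd = (1e-5)^0.0324038 = 0.68862
Pd = 68.9%

68.9%


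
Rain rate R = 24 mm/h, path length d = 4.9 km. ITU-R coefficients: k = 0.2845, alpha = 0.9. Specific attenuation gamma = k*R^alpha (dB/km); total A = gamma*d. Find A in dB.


gamma = 0.2845 * 24^0.9 = 4.969039 dB/km
A = 4.969039 * 4.9 = 24.35 dB

24.35 dB


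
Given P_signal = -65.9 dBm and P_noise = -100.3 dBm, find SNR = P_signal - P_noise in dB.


SNR = -65.9 - (-100.3) = 34.4 dB

34.4 dB


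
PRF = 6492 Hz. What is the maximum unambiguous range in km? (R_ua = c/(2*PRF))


R_ua = 3e8 / (2 * 6492) = 23105.4 m = 23.1 km

23.1 km


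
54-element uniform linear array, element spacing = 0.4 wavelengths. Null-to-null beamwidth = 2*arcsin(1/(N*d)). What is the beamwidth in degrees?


1/(N*d) = 1/(54*0.4) = 0.046296
BW = 2*arcsin(0.046296) = 5.3 degrees

5.3 degrees


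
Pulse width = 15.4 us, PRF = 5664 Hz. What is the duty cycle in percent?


DC = 15.4e-6 * 5664 * 100 = 8.72%

8.72%


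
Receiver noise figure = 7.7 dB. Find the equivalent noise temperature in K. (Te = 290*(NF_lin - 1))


NF_lin = 10^(7.7/10) = 5.888437
Te = 290 * (5.888437 - 1) = 1417.6 K

1417.6 K


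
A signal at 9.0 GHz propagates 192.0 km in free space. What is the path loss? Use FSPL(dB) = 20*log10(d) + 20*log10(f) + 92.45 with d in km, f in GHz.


20*log10(192.0) = 45.67
20*log10(9.0) = 19.08
FSPL = 157.2 dB

157.2 dB


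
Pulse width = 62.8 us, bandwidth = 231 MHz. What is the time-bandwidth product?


TBP = 62.8 * 231 = 14506.8

14506.8


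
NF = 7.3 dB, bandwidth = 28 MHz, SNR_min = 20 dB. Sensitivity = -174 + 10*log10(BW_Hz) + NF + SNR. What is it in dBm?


10*log10(28000000.0) = 74.47
S = -174 + 74.47 + 7.3 + 20 = -72.2 dBm

-72.2 dBm


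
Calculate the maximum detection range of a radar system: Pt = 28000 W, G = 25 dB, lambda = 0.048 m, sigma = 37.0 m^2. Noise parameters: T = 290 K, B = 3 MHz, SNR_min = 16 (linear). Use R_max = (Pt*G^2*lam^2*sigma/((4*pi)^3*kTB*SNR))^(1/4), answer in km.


G_lin = 10^(25/10) = 316.227766
R^4 = 28000 * 316.227766^2 * 0.048^2 * 37.0 / ((4*pi)^3 * 1.38e-23 * 290 * 3000000.0 * 16)
R^4 = 6.26173e17 m^4
R_max = (6.26173e17)^(1/4) = 28130.2 m = 28.1 km

28.1 km


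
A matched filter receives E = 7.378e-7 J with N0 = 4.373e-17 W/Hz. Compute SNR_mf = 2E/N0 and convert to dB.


SNR_lin = 2 * 7.378e-7 / 4.373e-17 = 3.374e10
SNR_dB = 10*log10(3.374e10) = 105.3 dB

105.3 dB


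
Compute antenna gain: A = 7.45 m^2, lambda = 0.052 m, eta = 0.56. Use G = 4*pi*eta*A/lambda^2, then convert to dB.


G_linear = 4*pi*0.56*7.45/0.052^2 = 19388.65
G_dB = 10*log10(19388.65) = 42.9 dB

42.9 dB


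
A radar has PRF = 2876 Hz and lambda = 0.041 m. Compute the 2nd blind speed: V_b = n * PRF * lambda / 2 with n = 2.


V_blind = 2 * 2876 * 0.041 / 2 = 117.9 m/s

117.9 m/s


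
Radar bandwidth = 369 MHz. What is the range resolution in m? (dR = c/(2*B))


dR = 3e8 / (2 * 369000000.0) = 0.41 m

0.41 m


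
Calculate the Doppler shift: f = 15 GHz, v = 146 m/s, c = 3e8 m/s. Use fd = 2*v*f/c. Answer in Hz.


fd = 2 * 146 * 15000000000.0 / 3e8 = 14600.0 Hz

14600.0 Hz


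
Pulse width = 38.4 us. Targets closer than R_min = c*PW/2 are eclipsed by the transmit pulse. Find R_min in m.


R_min = 3e8 * 38.4e-6 / 2 = 5760.0 m

5760.0 m


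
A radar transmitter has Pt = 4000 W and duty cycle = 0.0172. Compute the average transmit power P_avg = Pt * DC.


P_avg = 4000 * 0.0172 = 68.8 W

68.8 W


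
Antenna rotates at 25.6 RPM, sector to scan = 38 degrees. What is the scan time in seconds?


t = 38 / (25.6 * 360) * 60 = 0.25 s

0.25 s


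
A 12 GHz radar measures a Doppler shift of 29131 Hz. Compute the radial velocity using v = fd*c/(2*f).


v = 29131 * 3e8 / (2 * 12000000000.0) = 364.1 m/s

364.1 m/s


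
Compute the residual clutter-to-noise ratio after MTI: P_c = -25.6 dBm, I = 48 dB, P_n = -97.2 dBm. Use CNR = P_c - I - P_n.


CNR = -25.6 - 48 - (-97.2) = 23.6 dB

23.6 dB


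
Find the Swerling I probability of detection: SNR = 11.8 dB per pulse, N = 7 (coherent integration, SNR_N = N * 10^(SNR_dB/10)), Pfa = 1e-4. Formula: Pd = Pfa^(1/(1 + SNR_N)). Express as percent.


SNR_lin = 10^(11.8/10) = 15.13561
SNR_N = 7 * 15.13561 = 105.94927
1/(1 + SNR_N) = 1/106.94927 = 0.0093502
Pd = (1e-4)^0.0093502 = 0.91749
Pd = 91.7%

91.7%


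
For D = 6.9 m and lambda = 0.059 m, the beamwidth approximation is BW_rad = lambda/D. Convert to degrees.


BW_rad = 0.059 / 6.9 = 0.008551
BW_deg = 0.49 degrees

0.49 degrees


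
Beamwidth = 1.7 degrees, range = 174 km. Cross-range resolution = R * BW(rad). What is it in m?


BW_rad = 0.029670597
CR = 174000 * 0.029670597 = 5162.7 m

5162.7 m


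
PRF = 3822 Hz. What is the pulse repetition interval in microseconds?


PRI = 1/3822 = 0.0002616431 s = 261.6 us

261.6 us


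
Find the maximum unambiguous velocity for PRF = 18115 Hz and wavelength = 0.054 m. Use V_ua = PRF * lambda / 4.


V_ua = 18115 * 0.054 / 4 = 244.6 m/s

244.6 m/s


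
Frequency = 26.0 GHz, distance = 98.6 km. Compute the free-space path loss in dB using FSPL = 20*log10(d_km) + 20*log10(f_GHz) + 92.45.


20*log10(98.6) = 39.88
20*log10(26.0) = 28.3
FSPL = 160.6 dB

160.6 dB


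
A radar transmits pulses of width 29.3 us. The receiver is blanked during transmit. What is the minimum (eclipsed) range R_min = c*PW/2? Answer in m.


R_min = 3e8 * 29.3e-6 / 2 = 4395.0 m

4395.0 m


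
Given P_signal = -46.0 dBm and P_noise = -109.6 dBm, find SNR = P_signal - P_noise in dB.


SNR = -46.0 - (-109.6) = 63.6 dB

63.6 dB


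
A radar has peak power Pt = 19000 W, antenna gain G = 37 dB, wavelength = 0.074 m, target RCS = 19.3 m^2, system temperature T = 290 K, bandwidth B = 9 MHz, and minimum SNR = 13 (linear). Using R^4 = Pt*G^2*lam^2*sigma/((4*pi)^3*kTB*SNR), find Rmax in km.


G_lin = 10^(37/10) = 5011.872336
R^4 = 19000 * 5011.872336^2 * 0.074^2 * 19.3 / ((4*pi)^3 * 1.38e-23 * 290 * 9000000.0 * 13)
R^4 = 5.42852e19 m^4
R_max = (5.42852e19)^(1/4) = 85836.2 m = 85.8 km

85.8 km


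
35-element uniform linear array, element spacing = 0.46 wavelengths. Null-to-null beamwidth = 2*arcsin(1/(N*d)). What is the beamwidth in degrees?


1/(N*d) = 1/(35*0.46) = 0.062112
BW = 2*arcsin(0.062112) = 7.1 degrees

7.1 degrees


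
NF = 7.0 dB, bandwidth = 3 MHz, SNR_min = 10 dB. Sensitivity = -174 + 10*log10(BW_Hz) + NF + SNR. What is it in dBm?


10*log10(3000000.0) = 64.77
S = -174 + 64.77 + 7.0 + 10 = -92.2 dBm

-92.2 dBm


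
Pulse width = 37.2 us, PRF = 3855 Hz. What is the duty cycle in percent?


DC = 37.2e-6 * 3855 * 100 = 14.34%

14.34%


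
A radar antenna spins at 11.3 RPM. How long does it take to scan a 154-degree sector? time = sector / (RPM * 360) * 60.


t = 154 / (11.3 * 360) * 60 = 2.27 s

2.27 s


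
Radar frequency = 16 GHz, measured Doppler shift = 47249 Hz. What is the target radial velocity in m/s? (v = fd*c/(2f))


v = 47249 * 3e8 / (2 * 16000000000.0) = 443.0 m/s

443.0 m/s


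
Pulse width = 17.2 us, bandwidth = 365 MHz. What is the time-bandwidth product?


TBP = 17.2 * 365 = 6278.0

6278.0


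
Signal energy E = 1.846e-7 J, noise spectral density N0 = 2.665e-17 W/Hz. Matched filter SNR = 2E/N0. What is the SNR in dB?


SNR_lin = 2 * 1.846e-7 / 2.665e-17 = 1.385e10
SNR_dB = 10*log10(1.385e10) = 101.4 dB

101.4 dB


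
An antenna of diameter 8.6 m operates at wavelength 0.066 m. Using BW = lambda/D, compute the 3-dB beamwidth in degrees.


BW_rad = 0.066 / 8.6 = 0.007674
BW_deg = 0.44 degrees

0.44 degrees


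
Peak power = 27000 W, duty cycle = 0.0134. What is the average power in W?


P_avg = 27000 * 0.0134 = 361.8 W

361.8 W


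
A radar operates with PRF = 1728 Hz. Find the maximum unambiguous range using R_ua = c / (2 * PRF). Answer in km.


R_ua = 3e8 / (2 * 1728) = 86805.6 m = 86.8 km

86.8 km


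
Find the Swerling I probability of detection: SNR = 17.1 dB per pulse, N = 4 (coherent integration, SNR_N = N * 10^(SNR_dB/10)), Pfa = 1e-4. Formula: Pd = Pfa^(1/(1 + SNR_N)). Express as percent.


SNR_lin = 10^(17.1/10) = 51.28614
SNR_N = 4 * 51.28614 = 205.14456
1/(1 + SNR_N) = 1/206.14456 = 0.004851
Pd = (1e-4)^0.004851 = 0.9563
Pd = 95.6%

95.6%


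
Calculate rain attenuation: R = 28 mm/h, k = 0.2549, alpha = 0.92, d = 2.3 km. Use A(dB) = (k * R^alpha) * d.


gamma = 0.2549 * 28^0.92 = 5.467077 dB/km
A = 5.467077 * 2.3 = 12.57 dB

12.57 dB


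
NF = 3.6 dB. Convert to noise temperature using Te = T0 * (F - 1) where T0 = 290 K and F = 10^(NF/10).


NF_lin = 10^(3.6/10) = 2.290868
Te = 290 * (2.290868 - 1) = 374.4 K

374.4 K


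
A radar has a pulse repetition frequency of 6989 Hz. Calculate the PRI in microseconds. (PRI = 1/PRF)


PRI = 1/6989 = 0.000143082 s = 143.1 us

143.1 us


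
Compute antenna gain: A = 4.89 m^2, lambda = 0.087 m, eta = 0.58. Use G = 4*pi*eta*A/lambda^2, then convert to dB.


G_linear = 4*pi*0.58*4.89/0.087^2 = 4708.78
G_dB = 10*log10(4708.78) = 36.7 dB

36.7 dB


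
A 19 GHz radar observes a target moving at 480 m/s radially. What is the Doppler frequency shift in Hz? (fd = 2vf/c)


fd = 2 * 480 * 19000000000.0 / 3e8 = 60800.0 Hz

60800.0 Hz


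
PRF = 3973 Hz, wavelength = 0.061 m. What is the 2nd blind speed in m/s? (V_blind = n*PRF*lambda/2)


V_blind = 2 * 3973 * 0.061 / 2 = 242.4 m/s

242.4 m/s


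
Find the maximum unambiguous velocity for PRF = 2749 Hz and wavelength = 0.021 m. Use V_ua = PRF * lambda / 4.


V_ua = 2749 * 0.021 / 4 = 14.4 m/s

14.4 m/s


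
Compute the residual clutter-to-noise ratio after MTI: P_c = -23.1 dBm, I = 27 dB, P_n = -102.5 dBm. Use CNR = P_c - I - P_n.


CNR = -23.1 - 27 - (-102.5) = 52.4 dB

52.4 dB


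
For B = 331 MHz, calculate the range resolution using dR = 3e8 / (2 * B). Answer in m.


dR = 3e8 / (2 * 331000000.0) = 0.45 m

0.45 m


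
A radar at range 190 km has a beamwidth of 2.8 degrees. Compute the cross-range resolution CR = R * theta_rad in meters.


BW_rad = 0.048869219
CR = 190000 * 0.048869219 = 9285.2 m

9285.2 m


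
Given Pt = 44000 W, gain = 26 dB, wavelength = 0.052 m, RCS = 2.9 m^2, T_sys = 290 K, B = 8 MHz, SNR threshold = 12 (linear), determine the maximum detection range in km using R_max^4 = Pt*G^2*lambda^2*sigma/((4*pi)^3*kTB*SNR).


G_lin = 10^(26/10) = 398.107171
R^4 = 44000 * 398.107171^2 * 0.052^2 * 2.9 / ((4*pi)^3 * 1.38e-23 * 290 * 8000000.0 * 12)
R^4 = 7.17265e16 m^4
R_max = (7.17265e16)^(1/4) = 16365.1 m = 16.4 km

16.4 km


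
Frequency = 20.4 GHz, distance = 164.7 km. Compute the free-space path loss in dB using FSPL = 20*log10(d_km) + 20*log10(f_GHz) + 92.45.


20*log10(164.7) = 44.33
20*log10(20.4) = 26.19
FSPL = 163.0 dB

163.0 dB


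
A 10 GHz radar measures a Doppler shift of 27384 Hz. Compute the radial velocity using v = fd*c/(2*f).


v = 27384 * 3e8 / (2 * 10000000000.0) = 410.8 m/s

410.8 m/s


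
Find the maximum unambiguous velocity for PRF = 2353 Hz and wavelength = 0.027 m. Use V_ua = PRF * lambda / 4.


V_ua = 2353 * 0.027 / 4 = 15.9 m/s

15.9 m/s


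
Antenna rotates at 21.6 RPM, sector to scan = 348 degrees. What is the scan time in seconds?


t = 348 / (21.6 * 360) * 60 = 2.69 s

2.69 s


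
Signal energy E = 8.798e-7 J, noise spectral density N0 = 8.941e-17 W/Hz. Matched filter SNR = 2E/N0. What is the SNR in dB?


SNR_lin = 2 * 8.798e-7 / 8.941e-17 = 1.968e10
SNR_dB = 10*log10(1.968e10) = 102.9 dB

102.9 dB


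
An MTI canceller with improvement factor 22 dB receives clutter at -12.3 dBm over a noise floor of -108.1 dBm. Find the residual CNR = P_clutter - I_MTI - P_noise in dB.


CNR = -12.3 - 22 - (-108.1) = 73.8 dB

73.8 dB


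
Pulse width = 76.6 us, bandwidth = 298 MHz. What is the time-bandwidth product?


TBP = 76.6 * 298 = 22826.8

22826.8


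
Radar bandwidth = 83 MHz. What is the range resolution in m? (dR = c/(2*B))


dR = 3e8 / (2 * 83000000.0) = 1.81 m

1.81 m


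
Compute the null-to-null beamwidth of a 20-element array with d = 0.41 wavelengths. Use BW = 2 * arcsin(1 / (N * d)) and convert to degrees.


1/(N*d) = 1/(20*0.41) = 0.121951
BW = 2*arcsin(0.121951) = 14.0 degrees

14.0 degrees


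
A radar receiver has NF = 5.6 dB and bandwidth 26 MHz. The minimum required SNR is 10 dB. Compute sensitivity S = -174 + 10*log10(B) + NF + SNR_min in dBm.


10*log10(26000000.0) = 74.15
S = -174 + 74.15 + 5.6 + 10 = -84.3 dBm

-84.3 dBm


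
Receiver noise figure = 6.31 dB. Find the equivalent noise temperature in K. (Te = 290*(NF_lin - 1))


NF_lin = 10^(6.31/10) = 4.275629
Te = 290 * (4.275629 - 1) = 949.9 K

949.9 K


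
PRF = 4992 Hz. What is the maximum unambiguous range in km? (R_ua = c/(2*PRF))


R_ua = 3e8 / (2 * 4992) = 30048.1 m = 30.0 km

30.0 km


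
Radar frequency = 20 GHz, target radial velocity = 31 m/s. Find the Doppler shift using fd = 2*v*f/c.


fd = 2 * 31 * 20000000000.0 / 3e8 = 4133.3 Hz

4133.3 Hz


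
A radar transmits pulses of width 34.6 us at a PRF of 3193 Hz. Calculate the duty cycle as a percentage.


DC = 34.6e-6 * 3193 * 100 = 11.05%

11.05%


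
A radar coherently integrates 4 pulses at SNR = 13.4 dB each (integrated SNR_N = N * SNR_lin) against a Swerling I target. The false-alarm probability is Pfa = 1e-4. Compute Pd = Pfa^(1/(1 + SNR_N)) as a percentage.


SNR_lin = 10^(13.4/10) = 21.87762
SNR_N = 4 * 21.87762 = 87.51048
1/(1 + SNR_N) = 1/88.51048 = 0.0112981
Pd = (1e-4)^0.0112981 = 0.90117
Pd = 90.1%

90.1%


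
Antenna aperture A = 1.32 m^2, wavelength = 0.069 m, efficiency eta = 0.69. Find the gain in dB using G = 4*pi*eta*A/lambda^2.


G_linear = 4*pi*0.69*1.32/0.069^2 = 2404.0
G_dB = 10*log10(2404.0) = 33.8 dB

33.8 dB


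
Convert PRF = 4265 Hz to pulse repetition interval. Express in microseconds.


PRI = 1/4265 = 0.0002344666 s = 234.5 us

234.5 us


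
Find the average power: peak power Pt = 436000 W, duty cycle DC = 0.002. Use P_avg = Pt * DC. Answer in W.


P_avg = 436000 * 0.002 = 872.0 W

872.0 W


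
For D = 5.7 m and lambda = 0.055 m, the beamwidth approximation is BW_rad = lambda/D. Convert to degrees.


BW_rad = 0.055 / 5.7 = 0.009649
BW_deg = 0.55 degrees

0.55 degrees


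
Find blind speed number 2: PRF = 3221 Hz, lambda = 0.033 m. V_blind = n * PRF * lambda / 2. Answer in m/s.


V_blind = 2 * 3221 * 0.033 / 2 = 106.3 m/s

106.3 m/s


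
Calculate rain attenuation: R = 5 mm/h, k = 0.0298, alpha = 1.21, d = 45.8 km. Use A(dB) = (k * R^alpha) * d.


gamma = 0.0298 * 5^1.21 = 0.208915 dB/km
A = 0.208915 * 45.8 = 9.57 dB

9.57 dB


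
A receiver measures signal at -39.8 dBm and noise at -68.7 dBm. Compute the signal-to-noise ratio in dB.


SNR = -39.8 - (-68.7) = 28.9 dB

28.9 dB


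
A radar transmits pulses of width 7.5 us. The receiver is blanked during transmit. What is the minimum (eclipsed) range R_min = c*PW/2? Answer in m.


R_min = 3e8 * 7.5e-6 / 2 = 1125.0 m

1125.0 m


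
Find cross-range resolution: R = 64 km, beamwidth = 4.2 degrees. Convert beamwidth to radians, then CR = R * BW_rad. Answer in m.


BW_rad = 0.073303829
CR = 64000 * 0.073303829 = 4691.4 m

4691.4 m


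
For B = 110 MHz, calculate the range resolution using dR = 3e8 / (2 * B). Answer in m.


dR = 3e8 / (2 * 110000000.0) = 1.36 m

1.36 m


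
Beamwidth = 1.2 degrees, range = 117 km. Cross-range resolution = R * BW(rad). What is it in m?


BW_rad = 0.020943951
CR = 117000 * 0.020943951 = 2450.4 m

2450.4 m


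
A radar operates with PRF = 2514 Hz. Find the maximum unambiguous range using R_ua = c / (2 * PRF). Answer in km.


R_ua = 3e8 / (2 * 2514) = 59665.9 m = 59.7 km

59.7 km


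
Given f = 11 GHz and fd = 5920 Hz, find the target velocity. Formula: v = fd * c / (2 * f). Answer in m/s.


v = 5920 * 3e8 / (2 * 11000000000.0) = 80.7 m/s

80.7 m/s


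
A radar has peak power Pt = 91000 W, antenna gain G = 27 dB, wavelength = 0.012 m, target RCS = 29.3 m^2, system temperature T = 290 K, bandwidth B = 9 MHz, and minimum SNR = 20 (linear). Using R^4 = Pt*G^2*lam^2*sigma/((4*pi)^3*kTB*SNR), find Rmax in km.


G_lin = 10^(27/10) = 501.187234
R^4 = 91000 * 501.187234^2 * 0.012^2 * 29.3 / ((4*pi)^3 * 1.38e-23 * 290 * 9000000.0 * 20)
R^4 = 6.74671e16 m^4
R_max = (6.74671e16)^(1/4) = 16116.6 m = 16.1 km

16.1 km


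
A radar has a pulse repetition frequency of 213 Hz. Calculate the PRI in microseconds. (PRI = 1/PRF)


PRI = 1/213 = 0.0046948357 s = 4694.8 us

4694.8 us


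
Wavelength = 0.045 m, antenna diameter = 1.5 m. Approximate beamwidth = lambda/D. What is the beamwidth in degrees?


BW_rad = 0.045 / 1.5 = 0.03
BW_deg = 1.72 degrees

1.72 degrees


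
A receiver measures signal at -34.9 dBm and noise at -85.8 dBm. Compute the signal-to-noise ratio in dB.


SNR = -34.9 - (-85.8) = 50.9 dB

50.9 dB


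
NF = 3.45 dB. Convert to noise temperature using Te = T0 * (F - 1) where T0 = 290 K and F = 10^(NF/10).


NF_lin = 10^(3.45/10) = 2.213095
Te = 290 * (2.213095 - 1) = 351.8 K

351.8 K


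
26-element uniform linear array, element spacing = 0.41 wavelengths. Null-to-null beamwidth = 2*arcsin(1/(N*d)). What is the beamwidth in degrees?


1/(N*d) = 1/(26*0.41) = 0.093809
BW = 2*arcsin(0.093809) = 10.8 degrees

10.8 degrees


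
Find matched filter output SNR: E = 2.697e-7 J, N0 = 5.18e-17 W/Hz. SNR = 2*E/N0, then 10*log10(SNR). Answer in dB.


SNR_lin = 2 * 2.697e-7 / 5.18e-17 = 1.041e10
SNR_dB = 10*log10(1.041e10) = 100.2 dB

100.2 dB


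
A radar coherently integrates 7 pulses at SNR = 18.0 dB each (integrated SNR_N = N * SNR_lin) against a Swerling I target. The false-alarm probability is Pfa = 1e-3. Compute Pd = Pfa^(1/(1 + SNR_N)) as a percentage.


SNR_lin = 10^(18.0/10) = 63.09573
SNR_N = 7 * 63.09573 = 441.67011
1/(1 + SNR_N) = 1/442.67011 = 0.002259
Pd = (1e-3)^0.002259 = 0.98452
Pd = 98.5%

98.5%


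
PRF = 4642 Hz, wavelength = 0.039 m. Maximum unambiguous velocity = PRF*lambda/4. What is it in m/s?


V_ua = 4642 * 0.039 / 4 = 45.3 m/s

45.3 m/s


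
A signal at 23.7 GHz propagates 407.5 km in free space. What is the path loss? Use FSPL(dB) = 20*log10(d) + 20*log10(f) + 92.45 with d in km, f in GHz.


20*log10(407.5) = 52.2
20*log10(23.7) = 27.49
FSPL = 172.1 dB

172.1 dB


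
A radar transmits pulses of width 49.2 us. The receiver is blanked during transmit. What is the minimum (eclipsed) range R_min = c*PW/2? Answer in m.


R_min = 3e8 * 49.2e-6 / 2 = 7380.0 m

7380.0 m


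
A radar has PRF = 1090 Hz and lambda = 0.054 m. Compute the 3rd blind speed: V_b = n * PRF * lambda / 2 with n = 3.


V_blind = 3 * 1090 * 0.054 / 2 = 88.3 m/s

88.3 m/s


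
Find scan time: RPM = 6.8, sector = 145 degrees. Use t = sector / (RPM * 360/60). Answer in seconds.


t = 145 / (6.8 * 360) * 60 = 3.55 s

3.55 s


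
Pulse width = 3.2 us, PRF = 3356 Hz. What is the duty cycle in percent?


DC = 3.2e-6 * 3356 * 100 = 1.07%

1.07%


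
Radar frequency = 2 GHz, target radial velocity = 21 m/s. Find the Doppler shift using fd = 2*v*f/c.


fd = 2 * 21 * 2000000000.0 / 3e8 = 280.0 Hz

280.0 Hz


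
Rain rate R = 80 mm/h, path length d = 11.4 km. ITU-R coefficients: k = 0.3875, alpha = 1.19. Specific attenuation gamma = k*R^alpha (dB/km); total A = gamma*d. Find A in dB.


gamma = 0.3875 * 80^1.19 = 71.276898 dB/km
A = 71.276898 * 11.4 = 812.56 dB

812.56 dB


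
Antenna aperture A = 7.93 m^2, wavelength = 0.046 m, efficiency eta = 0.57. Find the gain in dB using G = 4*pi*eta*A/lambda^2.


G_linear = 4*pi*0.57*7.93/0.046^2 = 26843.69
G_dB = 10*log10(26843.69) = 44.3 dB

44.3 dB


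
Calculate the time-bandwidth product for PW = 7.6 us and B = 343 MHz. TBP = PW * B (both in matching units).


TBP = 7.6 * 343 = 2606.8

2606.8


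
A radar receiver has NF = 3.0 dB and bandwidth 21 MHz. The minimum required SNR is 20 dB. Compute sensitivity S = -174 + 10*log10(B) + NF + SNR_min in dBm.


10*log10(21000000.0) = 73.22
S = -174 + 73.22 + 3.0 + 20 = -77.8 dBm

-77.8 dBm


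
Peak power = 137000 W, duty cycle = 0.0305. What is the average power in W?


P_avg = 137000 * 0.0305 = 4178.5 W

4178.5 W


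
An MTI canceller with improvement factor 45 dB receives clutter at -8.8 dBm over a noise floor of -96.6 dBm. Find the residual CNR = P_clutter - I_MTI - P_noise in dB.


CNR = -8.8 - 45 - (-96.6) = 42.8 dB

42.8 dB


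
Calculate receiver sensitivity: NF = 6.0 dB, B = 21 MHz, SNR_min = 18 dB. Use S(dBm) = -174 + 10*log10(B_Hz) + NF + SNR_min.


10*log10(21000000.0) = 73.22
S = -174 + 73.22 + 6.0 + 18 = -76.8 dBm

-76.8 dBm


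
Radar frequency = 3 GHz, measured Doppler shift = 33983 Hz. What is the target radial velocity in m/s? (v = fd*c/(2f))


v = 33983 * 3e8 / (2 * 3000000000.0) = 1699.2 m/s

1699.2 m/s


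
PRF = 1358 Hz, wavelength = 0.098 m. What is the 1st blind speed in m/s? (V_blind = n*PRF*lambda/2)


V_blind = 1 * 1358 * 0.098 / 2 = 66.5 m/s

66.5 m/s


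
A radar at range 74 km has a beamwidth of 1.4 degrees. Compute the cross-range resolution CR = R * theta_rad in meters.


BW_rad = 0.02443461
CR = 74000 * 0.02443461 = 1808.2 m

1808.2 m


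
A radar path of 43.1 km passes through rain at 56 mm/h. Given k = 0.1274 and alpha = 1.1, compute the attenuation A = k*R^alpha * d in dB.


gamma = 0.1274 * 56^1.1 = 10.670291 dB/km
A = 10.670291 * 43.1 = 459.89 dB

459.89 dB


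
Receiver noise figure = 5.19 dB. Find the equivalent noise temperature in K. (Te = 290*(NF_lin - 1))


NF_lin = 10^(5.19/10) = 3.303695
Te = 290 * (3.303695 - 1) = 668.1 K

668.1 K


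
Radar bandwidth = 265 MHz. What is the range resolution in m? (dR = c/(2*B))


dR = 3e8 / (2 * 265000000.0) = 0.57 m

0.57 m


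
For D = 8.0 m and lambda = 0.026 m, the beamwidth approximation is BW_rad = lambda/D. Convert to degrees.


BW_rad = 0.026 / 8.0 = 0.00325
BW_deg = 0.19 degrees

0.19 degrees


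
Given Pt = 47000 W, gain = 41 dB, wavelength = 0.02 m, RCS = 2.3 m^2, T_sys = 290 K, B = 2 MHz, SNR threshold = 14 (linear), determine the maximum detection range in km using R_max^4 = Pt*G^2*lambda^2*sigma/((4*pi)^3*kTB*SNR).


G_lin = 10^(41/10) = 12589.254118
R^4 = 47000 * 12589.254118^2 * 0.02^2 * 2.3 / ((4*pi)^3 * 1.38e-23 * 290 * 2000000.0 * 14)
R^4 = 3.08192e19 m^4
R_max = (3.08192e19)^(1/4) = 74508.4 m = 74.5 km

74.5 km


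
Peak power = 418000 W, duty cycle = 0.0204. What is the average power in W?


P_avg = 418000 * 0.0204 = 8527.2 W

8527.2 W


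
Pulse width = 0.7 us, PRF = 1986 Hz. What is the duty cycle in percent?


DC = 0.7e-6 * 1986 * 100 = 0.14%

0.14%


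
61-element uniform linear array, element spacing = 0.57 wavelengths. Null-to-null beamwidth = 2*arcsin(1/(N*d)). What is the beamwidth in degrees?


1/(N*d) = 1/(61*0.57) = 0.02876
BW = 2*arcsin(0.02876) = 3.3 degrees

3.3 degrees


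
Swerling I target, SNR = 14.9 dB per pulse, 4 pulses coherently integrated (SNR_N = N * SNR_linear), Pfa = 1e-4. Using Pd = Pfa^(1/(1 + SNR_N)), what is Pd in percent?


SNR_lin = 10^(14.9/10) = 30.90295
SNR_N = 4 * 30.90295 = 123.6118
1/(1 + SNR_N) = 1/124.6118 = 0.0080249
Pd = (1e-4)^0.0080249 = 0.92875
Pd = 92.9%

92.9%


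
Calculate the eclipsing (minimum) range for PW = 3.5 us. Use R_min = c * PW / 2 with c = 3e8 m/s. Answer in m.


R_min = 3e8 * 3.5e-6 / 2 = 525.0 m

525.0 m


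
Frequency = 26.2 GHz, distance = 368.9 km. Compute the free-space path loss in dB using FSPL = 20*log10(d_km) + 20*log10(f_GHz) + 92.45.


20*log10(368.9) = 51.34
20*log10(26.2) = 28.37
FSPL = 172.2 dB

172.2 dB


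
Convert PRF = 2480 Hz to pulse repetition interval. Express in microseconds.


PRI = 1/2480 = 0.0004032258 s = 403.2 us

403.2 us


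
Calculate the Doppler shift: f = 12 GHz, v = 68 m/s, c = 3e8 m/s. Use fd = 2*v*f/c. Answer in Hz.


fd = 2 * 68 * 12000000000.0 / 3e8 = 5440.0 Hz

5440.0 Hz


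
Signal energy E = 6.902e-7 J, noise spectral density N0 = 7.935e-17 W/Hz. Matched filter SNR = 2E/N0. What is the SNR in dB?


SNR_lin = 2 * 6.902e-7 / 7.935e-17 = 1.74e10
SNR_dB = 10*log10(1.74e10) = 102.4 dB

102.4 dB


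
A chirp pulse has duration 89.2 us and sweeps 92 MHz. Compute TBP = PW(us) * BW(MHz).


TBP = 89.2 * 92 = 8206.4

8206.4


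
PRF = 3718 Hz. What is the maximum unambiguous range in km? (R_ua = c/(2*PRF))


R_ua = 3e8 / (2 * 3718) = 40344.3 m = 40.3 km

40.3 km


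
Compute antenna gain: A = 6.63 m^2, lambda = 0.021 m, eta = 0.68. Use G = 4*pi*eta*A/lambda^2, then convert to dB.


G_linear = 4*pi*0.68*6.63/0.021^2 = 128467.63
G_dB = 10*log10(128467.63) = 51.1 dB

51.1 dB


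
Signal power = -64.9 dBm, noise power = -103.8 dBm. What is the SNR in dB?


SNR = -64.9 - (-103.8) = 38.9 dB

38.9 dB


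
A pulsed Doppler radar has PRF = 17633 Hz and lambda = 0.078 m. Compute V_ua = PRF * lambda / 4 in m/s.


V_ua = 17633 * 0.078 / 4 = 343.8 m/s

343.8 m/s


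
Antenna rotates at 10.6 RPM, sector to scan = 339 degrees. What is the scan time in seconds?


t = 339 / (10.6 * 360) * 60 = 5.33 s

5.33 s


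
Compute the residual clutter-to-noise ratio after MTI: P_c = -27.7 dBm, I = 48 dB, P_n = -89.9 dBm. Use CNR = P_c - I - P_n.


CNR = -27.7 - 48 - (-89.9) = 14.2 dB

14.2 dB


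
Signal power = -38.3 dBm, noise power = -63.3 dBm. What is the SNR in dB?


SNR = -38.3 - (-63.3) = 25.0 dB

25.0 dB


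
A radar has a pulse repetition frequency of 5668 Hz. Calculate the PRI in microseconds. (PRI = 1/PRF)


PRI = 1/5668 = 0.0001764291 s = 176.4 us

176.4 us


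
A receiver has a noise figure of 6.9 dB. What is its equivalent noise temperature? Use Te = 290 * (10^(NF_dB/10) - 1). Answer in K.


NF_lin = 10^(6.9/10) = 4.897788
Te = 290 * (4.897788 - 1) = 1130.4 K

1130.4 K


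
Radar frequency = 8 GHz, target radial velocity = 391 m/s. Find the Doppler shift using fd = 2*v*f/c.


fd = 2 * 391 * 8000000000.0 / 3e8 = 20853.3 Hz

20853.3 Hz
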